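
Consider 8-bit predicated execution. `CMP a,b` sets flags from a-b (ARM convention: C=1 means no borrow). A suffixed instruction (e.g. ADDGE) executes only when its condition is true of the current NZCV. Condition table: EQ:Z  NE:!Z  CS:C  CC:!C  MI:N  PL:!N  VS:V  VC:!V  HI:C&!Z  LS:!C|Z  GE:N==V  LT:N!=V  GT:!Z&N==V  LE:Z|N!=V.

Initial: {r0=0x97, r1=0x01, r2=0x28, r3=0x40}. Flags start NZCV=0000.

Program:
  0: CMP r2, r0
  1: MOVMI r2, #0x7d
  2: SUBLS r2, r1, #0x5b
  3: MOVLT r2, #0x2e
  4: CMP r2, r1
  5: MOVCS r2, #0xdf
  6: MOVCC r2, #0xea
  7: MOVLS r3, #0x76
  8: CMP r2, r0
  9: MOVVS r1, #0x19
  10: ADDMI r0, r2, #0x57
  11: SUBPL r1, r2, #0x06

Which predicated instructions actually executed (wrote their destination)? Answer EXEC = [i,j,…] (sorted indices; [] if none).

0: ✓ CMP  NZCV=1001
1: ✓ MOVMI  r2←0x7d
2: ✓ SUBLS  r2←0xa6
3: · MOVLT
4: ✓ CMP  NZCV=1010
5: ✓ MOVCS  r2←0xdf
6: · MOVCC
7: · MOVLS
8: ✓ CMP  NZCV=0010
9: · MOVVS
10: · ADDMI
11: ✓ SUBPL  r1←0xd9

EXEC = [1,2,5,11]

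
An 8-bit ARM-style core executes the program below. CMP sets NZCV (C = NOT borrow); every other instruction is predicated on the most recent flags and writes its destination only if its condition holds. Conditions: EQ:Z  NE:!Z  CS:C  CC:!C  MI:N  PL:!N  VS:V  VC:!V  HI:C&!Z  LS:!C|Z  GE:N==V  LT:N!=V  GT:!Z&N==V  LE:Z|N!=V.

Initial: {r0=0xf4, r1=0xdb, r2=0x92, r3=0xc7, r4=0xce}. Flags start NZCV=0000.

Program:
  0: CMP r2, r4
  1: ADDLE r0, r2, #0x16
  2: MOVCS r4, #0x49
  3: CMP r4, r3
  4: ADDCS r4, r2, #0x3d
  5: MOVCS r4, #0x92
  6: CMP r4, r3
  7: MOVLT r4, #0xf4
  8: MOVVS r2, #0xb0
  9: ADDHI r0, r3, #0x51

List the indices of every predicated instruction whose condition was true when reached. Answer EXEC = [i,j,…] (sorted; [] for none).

0: ✓ CMP  NZCV=1000
1: ✓ ADDLE  r0←0xa8
2: · MOVCS
3: ✓ CMP  NZCV=0010
4: ✓ ADDCS  r4←0xcf
5: ✓ MOVCS  r4←0x92
6: ✓ CMP  NZCV=1000
7: ✓ MOVLT  r4←0xf4
8: · MOVVS
9: · ADDHI

EXEC = [1,4,5,7]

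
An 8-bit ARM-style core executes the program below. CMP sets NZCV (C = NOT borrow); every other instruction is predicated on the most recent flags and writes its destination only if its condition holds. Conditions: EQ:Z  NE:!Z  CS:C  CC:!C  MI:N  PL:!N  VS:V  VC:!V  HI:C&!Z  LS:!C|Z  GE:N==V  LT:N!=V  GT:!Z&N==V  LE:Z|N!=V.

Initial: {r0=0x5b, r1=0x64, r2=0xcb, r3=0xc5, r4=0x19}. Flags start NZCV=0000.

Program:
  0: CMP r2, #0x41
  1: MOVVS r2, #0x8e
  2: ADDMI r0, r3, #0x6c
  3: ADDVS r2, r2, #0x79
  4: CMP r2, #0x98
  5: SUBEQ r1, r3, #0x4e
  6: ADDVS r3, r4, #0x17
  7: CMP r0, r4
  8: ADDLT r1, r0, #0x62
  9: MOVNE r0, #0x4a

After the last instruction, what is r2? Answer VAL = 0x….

VAL = 0xcb

[0] flags=1010 → (cmp)
[1] flags=1010 VS?F → skip
[2] flags=1010 MI?T → r0=0x31
[3] flags=1010 VS?F → skip
[4] flags=0010 → (cmp)
[5] flags=0010 EQ?F → skip
[6] flags=0010 VS?F → skip
[7] flags=0010 → (cmp)
[8] flags=0010 LT?F → skip
[9] flags=0010 NE?T → r0=0x4a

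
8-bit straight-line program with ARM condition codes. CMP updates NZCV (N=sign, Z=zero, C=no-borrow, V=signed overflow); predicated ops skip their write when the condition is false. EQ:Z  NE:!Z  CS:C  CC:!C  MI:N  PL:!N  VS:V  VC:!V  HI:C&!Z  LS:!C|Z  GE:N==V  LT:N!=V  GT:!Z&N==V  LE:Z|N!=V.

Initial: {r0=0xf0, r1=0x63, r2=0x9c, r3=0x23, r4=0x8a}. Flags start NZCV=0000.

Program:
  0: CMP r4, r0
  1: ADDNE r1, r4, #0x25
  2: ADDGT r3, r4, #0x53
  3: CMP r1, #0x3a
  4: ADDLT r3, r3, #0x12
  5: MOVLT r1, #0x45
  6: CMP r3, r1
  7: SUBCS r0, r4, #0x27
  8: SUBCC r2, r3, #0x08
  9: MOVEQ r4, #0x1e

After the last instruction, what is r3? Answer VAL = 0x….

0: ✓ CMP  NZCV=1000
1: ✓ ADDNE  r1←0xaf
2: · ADDGT
3: ✓ CMP  NZCV=0011
4: ✓ ADDLT  r3←0x35
5: ✓ MOVLT  r1←0x45
6: ✓ CMP  NZCV=1000
7: · SUBCS
8: ✓ SUBCC  r2←0x2d
9: · MOVEQ

VAL = 0x35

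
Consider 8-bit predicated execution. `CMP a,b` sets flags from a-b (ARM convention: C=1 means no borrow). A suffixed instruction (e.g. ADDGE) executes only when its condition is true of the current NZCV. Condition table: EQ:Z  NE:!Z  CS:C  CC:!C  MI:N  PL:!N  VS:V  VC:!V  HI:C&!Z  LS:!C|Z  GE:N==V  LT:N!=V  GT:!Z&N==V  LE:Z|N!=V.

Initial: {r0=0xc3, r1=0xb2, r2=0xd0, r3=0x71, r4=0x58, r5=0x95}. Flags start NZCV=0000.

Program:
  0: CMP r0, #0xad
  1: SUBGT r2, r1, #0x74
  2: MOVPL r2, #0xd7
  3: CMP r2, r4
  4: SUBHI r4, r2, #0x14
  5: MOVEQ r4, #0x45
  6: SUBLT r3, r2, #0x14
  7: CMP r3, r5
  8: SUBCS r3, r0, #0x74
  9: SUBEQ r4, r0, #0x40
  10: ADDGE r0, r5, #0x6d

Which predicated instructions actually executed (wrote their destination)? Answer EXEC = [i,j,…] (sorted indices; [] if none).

0: ✓ CMP  NZCV=0010
1: ✓ SUBGT  r2←0x3e
2: ✓ MOVPL  r2←0xd7
3: ✓ CMP  NZCV=0011
4: ✓ SUBHI  r4←0xc3
5: · MOVEQ
6: ✓ SUBLT  r3←0xc3
7: ✓ CMP  NZCV=0010
8: ✓ SUBCS  r3←0x4f
9: · SUBEQ
10: ✓ ADDGE  r0←0x02

EXEC = [1,2,4,6,8,10]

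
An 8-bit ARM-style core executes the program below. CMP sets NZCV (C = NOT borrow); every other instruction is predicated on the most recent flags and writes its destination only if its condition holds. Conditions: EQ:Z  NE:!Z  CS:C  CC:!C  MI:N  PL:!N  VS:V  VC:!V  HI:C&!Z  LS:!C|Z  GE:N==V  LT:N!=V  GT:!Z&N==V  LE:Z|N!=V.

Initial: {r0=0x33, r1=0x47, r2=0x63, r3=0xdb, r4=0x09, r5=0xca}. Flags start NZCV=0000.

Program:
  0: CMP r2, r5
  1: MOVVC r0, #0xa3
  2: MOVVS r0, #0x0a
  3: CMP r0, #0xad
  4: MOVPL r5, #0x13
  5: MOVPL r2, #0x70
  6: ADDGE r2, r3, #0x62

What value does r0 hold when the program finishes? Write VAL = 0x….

0: ✓ CMP  NZCV=1001
1: · MOVVC
2: ✓ MOVVS  r0←0x0a
3: ✓ CMP  NZCV=0000
4: ✓ MOVPL  r5←0x13
5: ✓ MOVPL  r2←0x70
6: ✓ ADDGE  r2←0x3d

VAL = 0x0a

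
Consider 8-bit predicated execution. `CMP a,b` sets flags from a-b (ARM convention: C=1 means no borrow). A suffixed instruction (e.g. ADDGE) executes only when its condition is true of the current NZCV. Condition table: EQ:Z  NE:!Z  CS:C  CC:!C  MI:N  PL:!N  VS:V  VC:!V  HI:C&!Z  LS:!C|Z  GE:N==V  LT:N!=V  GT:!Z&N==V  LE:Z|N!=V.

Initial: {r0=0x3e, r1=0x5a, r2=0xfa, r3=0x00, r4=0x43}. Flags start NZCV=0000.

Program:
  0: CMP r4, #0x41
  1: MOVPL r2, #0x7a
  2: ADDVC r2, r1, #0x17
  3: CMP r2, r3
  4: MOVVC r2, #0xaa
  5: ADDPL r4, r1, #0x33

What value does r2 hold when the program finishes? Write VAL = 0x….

VAL = 0xaa

[0] flags=0010 → (cmp)
[1] flags=0010 PL?T → r2=0x7a
[2] flags=0010 VC?T → r2=0x71
[3] flags=0010 → (cmp)
[4] flags=0010 VC?T → r2=0xaa
[5] flags=0010 PL?T → r4=0x8d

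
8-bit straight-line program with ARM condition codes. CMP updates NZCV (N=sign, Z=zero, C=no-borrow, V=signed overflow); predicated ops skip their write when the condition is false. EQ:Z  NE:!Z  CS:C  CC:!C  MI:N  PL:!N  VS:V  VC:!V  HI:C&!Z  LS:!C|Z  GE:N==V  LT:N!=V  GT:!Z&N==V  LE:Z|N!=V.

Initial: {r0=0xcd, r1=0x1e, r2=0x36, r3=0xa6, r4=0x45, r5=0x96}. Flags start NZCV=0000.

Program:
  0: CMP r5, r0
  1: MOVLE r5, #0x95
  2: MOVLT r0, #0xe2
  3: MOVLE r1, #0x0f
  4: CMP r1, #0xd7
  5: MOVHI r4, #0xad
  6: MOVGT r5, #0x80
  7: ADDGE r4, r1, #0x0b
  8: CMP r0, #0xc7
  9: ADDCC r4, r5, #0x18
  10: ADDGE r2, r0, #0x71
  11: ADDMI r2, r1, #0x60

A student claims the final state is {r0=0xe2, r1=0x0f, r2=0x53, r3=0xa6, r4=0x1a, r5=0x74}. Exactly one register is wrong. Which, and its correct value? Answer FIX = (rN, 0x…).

FIX = (r5, 0x80)

0: ✓ CMP  NZCV=1000
1: ✓ MOVLE  r5←0x95
2: ✓ MOVLT  r0←0xe2
3: ✓ MOVLE  r1←0x0f
4: ✓ CMP  NZCV=0000
5: · MOVHI
6: ✓ MOVGT  r5←0x80
7: ✓ ADDGE  r4←0x1a
8: ✓ CMP  NZCV=0010
9: · ADDCC
10: ✓ ADDGE  r2←0x53
11: · ADDMI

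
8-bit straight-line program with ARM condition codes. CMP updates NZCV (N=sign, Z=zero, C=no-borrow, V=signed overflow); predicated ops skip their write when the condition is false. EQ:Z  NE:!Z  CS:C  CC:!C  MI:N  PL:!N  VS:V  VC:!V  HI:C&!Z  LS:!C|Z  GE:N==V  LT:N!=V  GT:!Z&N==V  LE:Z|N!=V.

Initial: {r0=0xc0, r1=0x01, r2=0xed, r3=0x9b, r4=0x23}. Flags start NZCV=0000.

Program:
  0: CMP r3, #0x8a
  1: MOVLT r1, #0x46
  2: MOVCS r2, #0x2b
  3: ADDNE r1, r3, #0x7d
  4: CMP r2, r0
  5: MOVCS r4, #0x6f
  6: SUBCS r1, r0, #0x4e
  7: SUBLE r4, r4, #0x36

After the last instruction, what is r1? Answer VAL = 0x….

VAL = 0x18

[0] flags=0010 → (cmp)
[1] flags=0010 LT?F → skip
[2] flags=0010 CS?T → r2=0x2b
[3] flags=0010 NE?T → r1=0x18
[4] flags=0000 → (cmp)
[5] flags=0000 CS?F → skip
[6] flags=0000 CS?F → skip
[7] flags=0000 LE?F → skip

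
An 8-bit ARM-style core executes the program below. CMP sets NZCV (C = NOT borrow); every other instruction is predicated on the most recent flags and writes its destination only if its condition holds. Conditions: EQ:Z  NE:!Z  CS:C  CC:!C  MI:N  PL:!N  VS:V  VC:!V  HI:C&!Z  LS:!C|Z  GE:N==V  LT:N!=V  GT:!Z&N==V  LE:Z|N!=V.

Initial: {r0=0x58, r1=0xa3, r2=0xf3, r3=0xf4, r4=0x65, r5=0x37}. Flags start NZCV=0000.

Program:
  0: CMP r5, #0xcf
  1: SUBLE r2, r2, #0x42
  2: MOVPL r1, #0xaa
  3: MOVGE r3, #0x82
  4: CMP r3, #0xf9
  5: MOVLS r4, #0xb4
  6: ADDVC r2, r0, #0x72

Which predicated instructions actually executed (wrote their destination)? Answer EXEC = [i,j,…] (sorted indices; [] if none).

EXEC = [2,3,5,6]

[0] flags=0000 → (cmp)
[1] flags=0000 LE?F → skip
[2] flags=0000 PL?T → r1=0xaa
[3] flags=0000 GE?T → r3=0x82
[4] flags=1000 → (cmp)
[5] flags=1000 LS?T → r4=0xb4
[6] flags=1000 VC?T → r2=0xca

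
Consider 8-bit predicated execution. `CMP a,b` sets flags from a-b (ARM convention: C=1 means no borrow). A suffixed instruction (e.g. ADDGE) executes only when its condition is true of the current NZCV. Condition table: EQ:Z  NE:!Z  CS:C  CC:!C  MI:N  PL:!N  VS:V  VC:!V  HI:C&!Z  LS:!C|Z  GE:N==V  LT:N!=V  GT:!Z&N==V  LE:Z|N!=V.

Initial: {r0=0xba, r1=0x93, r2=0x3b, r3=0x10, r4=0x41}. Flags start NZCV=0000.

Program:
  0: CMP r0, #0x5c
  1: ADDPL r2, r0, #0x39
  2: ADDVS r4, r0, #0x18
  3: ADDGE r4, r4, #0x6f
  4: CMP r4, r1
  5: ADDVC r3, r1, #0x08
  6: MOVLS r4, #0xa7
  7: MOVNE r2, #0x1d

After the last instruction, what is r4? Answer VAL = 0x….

0: ✓ CMP  NZCV=0011
1: ✓ ADDPL  r2←0xf3
2: ✓ ADDVS  r4←0xd2
3: · ADDGE
4: ✓ CMP  NZCV=0010
5: ✓ ADDVC  r3←0x9b
6: · MOVLS
7: ✓ MOVNE  r2←0x1d

VAL = 0xd2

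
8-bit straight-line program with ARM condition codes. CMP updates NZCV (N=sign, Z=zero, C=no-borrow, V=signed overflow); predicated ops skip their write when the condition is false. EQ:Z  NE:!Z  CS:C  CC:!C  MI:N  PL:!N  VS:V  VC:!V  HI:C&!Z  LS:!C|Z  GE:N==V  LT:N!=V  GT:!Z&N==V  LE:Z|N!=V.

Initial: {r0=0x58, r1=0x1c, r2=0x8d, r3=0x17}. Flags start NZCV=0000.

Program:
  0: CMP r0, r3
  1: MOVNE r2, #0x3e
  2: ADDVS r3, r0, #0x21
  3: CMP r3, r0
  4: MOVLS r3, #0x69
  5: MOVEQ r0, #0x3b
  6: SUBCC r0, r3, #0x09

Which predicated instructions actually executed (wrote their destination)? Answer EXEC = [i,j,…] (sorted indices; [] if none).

0: ✓ CMP  NZCV=0010
1: ✓ MOVNE  r2←0x3e
2: · ADDVS
3: ✓ CMP  NZCV=1000
4: ✓ MOVLS  r3←0x69
5: · MOVEQ
6: ✓ SUBCC  r0←0x60

EXEC = [1,4,6]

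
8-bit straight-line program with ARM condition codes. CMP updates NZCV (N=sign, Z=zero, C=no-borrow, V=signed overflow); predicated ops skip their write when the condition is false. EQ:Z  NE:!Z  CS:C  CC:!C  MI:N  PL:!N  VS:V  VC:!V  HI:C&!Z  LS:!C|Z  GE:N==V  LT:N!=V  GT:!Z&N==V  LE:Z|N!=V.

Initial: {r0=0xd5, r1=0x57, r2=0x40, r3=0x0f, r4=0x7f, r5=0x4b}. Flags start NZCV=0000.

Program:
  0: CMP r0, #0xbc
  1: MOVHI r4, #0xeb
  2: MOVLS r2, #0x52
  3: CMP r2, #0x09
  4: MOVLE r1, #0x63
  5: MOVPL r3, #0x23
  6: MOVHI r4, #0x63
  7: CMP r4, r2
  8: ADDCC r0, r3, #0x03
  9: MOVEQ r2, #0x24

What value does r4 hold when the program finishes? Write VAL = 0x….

0: ✓ CMP  NZCV=0010
1: ✓ MOVHI  r4←0xeb
2: · MOVLS
3: ✓ CMP  NZCV=0010
4: · MOVLE
5: ✓ MOVPL  r3←0x23
6: ✓ MOVHI  r4←0x63
7: ✓ CMP  NZCV=0010
8: · ADDCC
9: · MOVEQ

VAL = 0x63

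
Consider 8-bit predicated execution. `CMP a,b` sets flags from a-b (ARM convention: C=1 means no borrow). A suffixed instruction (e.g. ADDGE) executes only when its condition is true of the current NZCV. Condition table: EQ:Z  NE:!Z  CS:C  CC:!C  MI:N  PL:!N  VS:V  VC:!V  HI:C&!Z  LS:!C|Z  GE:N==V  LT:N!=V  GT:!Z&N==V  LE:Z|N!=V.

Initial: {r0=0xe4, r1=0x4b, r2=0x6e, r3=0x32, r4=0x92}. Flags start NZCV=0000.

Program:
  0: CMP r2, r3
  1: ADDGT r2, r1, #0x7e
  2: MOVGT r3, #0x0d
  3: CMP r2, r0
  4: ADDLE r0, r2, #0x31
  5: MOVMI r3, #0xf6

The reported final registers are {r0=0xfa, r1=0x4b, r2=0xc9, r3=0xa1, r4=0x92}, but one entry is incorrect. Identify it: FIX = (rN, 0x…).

0: ✓ CMP  NZCV=0010
1: ✓ ADDGT  r2←0xc9
2: ✓ MOVGT  r3←0x0d
3: ✓ CMP  NZCV=1000
4: ✓ ADDLE  r0←0xfa
5: ✓ MOVMI  r3←0xf6

FIX = (r3, 0xf6)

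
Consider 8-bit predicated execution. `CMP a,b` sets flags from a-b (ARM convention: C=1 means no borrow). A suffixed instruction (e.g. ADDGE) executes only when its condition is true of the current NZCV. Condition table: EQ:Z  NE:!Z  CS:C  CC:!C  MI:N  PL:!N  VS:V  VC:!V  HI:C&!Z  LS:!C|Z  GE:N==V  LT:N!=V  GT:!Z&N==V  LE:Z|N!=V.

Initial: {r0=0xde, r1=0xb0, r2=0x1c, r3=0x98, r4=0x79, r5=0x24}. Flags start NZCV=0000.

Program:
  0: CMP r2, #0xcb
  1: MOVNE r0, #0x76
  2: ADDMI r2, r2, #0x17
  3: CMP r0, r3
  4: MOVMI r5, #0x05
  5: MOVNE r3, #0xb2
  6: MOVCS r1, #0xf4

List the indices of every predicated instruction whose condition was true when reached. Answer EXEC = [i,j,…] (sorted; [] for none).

[0] flags=0000 → (cmp)
[1] flags=0000 NE?T → r0=0x76
[2] flags=0000 MI?F → skip
[3] flags=1001 → (cmp)
[4] flags=1001 MI?T → r5=0x05
[5] flags=1001 NE?T → r3=0xb2
[6] flags=1001 CS?F → skip

EXEC = [1,4,5]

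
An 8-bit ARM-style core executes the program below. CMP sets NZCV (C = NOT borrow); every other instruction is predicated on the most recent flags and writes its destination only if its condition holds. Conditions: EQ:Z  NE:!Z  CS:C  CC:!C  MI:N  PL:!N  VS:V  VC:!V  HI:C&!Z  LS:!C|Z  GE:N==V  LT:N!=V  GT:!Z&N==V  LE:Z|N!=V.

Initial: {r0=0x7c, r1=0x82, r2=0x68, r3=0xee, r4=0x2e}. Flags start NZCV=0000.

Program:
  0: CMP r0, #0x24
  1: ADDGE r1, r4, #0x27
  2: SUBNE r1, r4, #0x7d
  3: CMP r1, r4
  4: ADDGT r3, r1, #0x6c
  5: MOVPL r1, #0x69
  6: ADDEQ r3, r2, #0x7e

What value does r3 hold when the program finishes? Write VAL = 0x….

VAL = 0xee

0: ✓ CMP  NZCV=0010
1: ✓ ADDGE  r1←0x55
2: ✓ SUBNE  r1←0xb1
3: ✓ CMP  NZCV=1010
4: · ADDGT
5: · MOVPL
6: · ADDEQ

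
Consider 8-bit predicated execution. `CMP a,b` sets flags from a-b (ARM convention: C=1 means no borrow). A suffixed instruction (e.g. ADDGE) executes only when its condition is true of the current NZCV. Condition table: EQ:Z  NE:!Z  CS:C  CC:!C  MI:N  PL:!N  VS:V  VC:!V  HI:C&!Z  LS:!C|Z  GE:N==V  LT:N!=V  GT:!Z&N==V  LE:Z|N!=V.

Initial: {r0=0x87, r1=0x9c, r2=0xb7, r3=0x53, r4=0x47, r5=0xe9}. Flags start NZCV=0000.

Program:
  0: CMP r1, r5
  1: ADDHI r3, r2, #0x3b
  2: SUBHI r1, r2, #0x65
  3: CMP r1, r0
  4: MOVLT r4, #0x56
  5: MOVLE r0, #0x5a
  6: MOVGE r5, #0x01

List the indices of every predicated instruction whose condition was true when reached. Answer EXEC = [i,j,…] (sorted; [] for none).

EXEC = [6]

0: ✓ CMP  NZCV=1000
1: · ADDHI
2: · SUBHI
3: ✓ CMP  NZCV=0010
4: · MOVLT
5: · MOVLE
6: ✓ MOVGE  r5←0x01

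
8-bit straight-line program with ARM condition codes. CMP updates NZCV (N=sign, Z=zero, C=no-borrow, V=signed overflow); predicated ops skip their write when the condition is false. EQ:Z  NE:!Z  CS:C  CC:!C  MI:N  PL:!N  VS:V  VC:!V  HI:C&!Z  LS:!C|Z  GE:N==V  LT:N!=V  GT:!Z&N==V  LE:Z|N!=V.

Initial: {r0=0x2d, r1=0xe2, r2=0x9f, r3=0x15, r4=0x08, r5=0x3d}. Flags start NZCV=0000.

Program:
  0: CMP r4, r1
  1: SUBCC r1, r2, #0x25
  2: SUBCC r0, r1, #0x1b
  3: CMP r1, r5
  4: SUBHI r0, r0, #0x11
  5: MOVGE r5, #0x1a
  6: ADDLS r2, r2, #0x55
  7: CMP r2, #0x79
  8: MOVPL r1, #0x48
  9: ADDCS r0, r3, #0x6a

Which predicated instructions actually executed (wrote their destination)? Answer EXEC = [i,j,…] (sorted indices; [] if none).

EXEC = [1,2,4,5,8,9]

0: ✓ CMP  NZCV=0000
1: ✓ SUBCC  r1←0x7a
2: ✓ SUBCC  r0←0x5f
3: ✓ CMP  NZCV=0010
4: ✓ SUBHI  r0←0x4e
5: ✓ MOVGE  r5←0x1a
6: · ADDLS
7: ✓ CMP  NZCV=0011
8: ✓ MOVPL  r1←0x48
9: ✓ ADDCS  r0←0x7f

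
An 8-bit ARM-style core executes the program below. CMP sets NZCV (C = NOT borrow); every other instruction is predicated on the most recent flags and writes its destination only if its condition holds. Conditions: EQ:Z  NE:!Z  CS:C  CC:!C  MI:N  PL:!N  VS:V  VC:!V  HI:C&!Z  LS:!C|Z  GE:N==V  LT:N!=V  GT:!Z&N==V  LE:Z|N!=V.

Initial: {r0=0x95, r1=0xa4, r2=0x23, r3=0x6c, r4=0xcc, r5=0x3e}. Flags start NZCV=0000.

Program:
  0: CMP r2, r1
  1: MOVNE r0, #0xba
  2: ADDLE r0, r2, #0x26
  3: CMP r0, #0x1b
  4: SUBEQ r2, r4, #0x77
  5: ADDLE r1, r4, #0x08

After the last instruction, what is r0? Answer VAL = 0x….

0: ✓ CMP  NZCV=0000
1: ✓ MOVNE  r0←0xba
2: · ADDLE
3: ✓ CMP  NZCV=1010
4: · SUBEQ
5: ✓ ADDLE  r1←0xd4

VAL = 0xba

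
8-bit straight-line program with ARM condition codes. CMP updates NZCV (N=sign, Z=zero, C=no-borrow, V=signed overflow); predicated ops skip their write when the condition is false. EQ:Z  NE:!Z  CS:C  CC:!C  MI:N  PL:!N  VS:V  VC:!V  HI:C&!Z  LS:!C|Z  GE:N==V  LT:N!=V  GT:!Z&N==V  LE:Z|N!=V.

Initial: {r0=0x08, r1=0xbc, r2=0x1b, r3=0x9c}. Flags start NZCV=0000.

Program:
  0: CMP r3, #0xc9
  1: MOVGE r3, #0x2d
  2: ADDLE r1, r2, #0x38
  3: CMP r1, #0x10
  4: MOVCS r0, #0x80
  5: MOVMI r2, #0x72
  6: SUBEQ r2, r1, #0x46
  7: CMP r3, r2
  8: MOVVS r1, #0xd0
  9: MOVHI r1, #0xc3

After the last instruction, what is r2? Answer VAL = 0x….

VAL = 0x1b

0: ✓ CMP  NZCV=1000
1: · MOVGE
2: ✓ ADDLE  r1←0x53
3: ✓ CMP  NZCV=0010
4: ✓ MOVCS  r0←0x80
5: · MOVMI
6: · SUBEQ
7: ✓ CMP  NZCV=1010
8: · MOVVS
9: ✓ MOVHI  r1←0xc3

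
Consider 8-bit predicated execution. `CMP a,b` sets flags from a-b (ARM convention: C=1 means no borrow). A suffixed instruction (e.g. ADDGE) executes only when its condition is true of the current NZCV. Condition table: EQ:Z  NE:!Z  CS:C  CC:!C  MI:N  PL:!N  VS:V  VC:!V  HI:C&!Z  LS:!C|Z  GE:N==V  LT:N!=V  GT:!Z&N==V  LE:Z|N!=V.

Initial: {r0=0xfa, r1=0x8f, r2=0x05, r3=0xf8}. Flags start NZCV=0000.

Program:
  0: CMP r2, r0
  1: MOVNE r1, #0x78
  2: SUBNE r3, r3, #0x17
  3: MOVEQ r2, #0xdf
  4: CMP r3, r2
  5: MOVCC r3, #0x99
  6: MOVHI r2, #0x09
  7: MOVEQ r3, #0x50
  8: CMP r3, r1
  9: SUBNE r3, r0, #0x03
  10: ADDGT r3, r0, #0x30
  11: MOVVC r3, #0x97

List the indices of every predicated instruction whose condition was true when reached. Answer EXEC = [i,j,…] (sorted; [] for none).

[0] flags=0000 → (cmp)
[1] flags=0000 NE?T → r1=0x78
[2] flags=0000 NE?T → r3=0xe1
[3] flags=0000 EQ?F → skip
[4] flags=1010 → (cmp)
[5] flags=1010 CC?F → skip
[6] flags=1010 HI?T → r2=0x09
[7] flags=1010 EQ?F → skip
[8] flags=0011 → (cmp)
[9] flags=0011 NE?T → r3=0xf7
[10] flags=0011 GT?F → skip
[11] flags=0011 VC?F → skip

EXEC = [1,2,6,9]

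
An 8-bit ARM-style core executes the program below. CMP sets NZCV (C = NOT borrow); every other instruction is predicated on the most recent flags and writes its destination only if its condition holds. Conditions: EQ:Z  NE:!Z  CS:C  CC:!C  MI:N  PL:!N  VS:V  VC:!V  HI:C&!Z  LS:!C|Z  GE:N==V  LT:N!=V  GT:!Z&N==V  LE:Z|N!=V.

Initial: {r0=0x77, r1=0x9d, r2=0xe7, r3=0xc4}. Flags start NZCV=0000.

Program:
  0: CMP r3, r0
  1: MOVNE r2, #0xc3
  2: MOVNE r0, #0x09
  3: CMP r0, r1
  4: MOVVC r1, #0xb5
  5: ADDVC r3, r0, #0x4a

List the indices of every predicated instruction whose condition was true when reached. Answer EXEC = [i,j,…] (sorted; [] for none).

[0] flags=0011 → (cmp)
[1] flags=0011 NE?T → r2=0xc3
[2] flags=0011 NE?T → r0=0x09
[3] flags=0000 → (cmp)
[4] flags=0000 VC?T → r1=0xb5
[5] flags=0000 VC?T → r3=0x53

EXEC = [1,2,4,5]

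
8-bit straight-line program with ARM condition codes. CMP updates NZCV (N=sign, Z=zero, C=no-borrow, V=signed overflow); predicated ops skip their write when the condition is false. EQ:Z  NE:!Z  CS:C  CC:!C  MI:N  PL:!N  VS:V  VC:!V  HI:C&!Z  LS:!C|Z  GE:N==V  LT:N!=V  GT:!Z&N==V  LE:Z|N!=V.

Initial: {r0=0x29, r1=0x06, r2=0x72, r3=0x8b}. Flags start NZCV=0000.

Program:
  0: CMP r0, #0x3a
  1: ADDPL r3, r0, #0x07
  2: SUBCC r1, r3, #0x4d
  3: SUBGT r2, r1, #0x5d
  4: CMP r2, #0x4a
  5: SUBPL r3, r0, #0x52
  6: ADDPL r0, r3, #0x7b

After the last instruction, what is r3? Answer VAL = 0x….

VAL = 0xd7

0: ✓ CMP  NZCV=1000
1: · ADDPL
2: ✓ SUBCC  r1←0x3e
3: · SUBGT
4: ✓ CMP  NZCV=0010
5: ✓ SUBPL  r3←0xd7
6: ✓ ADDPL  r0←0x52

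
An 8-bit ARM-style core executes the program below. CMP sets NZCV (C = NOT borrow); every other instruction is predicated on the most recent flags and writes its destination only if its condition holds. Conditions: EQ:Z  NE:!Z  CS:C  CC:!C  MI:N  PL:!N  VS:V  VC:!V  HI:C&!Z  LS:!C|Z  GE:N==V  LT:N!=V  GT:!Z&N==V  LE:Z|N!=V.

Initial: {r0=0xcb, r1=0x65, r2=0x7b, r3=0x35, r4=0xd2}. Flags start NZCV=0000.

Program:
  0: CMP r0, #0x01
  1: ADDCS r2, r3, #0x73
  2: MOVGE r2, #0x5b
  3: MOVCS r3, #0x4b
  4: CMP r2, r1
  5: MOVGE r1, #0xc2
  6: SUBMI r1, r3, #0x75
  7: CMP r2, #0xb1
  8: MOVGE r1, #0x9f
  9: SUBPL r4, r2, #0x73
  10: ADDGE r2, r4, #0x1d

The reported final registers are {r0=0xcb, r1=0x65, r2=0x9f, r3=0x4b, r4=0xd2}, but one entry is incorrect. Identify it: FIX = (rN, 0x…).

0: ✓ CMP  NZCV=1010
1: ✓ ADDCS  r2←0xa8
2: · MOVGE
3: ✓ MOVCS  r3←0x4b
4: ✓ CMP  NZCV=0011
5: · MOVGE
6: · SUBMI
7: ✓ CMP  NZCV=1000
8: · MOVGE
9: · SUBPL
10: · ADDGE

FIX = (r2, 0xa8)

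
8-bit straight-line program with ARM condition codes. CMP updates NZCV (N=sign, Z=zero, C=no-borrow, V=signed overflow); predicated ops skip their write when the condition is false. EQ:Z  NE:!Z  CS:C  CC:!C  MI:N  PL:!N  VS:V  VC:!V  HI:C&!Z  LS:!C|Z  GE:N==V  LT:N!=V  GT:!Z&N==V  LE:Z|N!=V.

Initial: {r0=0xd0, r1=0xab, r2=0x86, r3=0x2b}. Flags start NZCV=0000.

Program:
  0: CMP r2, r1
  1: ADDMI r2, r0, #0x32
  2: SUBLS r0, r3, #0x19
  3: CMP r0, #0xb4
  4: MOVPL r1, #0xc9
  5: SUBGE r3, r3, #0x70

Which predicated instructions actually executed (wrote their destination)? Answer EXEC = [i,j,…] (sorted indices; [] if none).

0: ✓ CMP  NZCV=1000
1: ✓ ADDMI  r2←0x02
2: ✓ SUBLS  r0←0x12
3: ✓ CMP  NZCV=0000
4: ✓ MOVPL  r1←0xc9
5: ✓ SUBGE  r3←0xbb

EXEC = [1,2,4,5]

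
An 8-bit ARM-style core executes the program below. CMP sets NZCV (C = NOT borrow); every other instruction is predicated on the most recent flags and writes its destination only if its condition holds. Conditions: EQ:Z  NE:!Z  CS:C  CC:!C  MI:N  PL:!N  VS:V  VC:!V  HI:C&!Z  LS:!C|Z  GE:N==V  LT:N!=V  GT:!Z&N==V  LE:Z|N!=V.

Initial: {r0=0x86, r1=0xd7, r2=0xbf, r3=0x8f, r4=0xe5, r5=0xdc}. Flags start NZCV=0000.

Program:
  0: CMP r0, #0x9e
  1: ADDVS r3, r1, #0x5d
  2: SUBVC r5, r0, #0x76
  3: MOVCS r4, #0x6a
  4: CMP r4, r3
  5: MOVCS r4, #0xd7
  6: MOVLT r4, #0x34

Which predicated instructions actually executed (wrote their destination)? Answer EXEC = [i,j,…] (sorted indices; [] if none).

EXEC = [2,5]

0: ✓ CMP  NZCV=1000
1: · ADDVS
2: ✓ SUBVC  r5←0x10
3: · MOVCS
4: ✓ CMP  NZCV=0010
5: ✓ MOVCS  r4←0xd7
6: · MOVLT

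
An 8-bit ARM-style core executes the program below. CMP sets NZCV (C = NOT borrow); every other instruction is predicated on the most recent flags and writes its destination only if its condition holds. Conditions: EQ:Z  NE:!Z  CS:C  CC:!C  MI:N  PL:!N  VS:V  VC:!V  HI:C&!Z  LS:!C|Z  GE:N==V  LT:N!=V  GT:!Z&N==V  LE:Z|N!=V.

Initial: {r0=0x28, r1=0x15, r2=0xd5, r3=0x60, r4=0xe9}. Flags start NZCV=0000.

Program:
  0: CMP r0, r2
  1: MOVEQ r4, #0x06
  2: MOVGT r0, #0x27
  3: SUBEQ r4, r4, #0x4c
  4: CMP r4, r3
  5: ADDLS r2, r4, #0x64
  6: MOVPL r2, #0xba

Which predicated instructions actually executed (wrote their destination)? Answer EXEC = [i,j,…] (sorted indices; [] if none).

EXEC = [2]

0: ✓ CMP  NZCV=0000
1: · MOVEQ
2: ✓ MOVGT  r0←0x27
3: · SUBEQ
4: ✓ CMP  NZCV=1010
5: · ADDLS
6: · MOVPL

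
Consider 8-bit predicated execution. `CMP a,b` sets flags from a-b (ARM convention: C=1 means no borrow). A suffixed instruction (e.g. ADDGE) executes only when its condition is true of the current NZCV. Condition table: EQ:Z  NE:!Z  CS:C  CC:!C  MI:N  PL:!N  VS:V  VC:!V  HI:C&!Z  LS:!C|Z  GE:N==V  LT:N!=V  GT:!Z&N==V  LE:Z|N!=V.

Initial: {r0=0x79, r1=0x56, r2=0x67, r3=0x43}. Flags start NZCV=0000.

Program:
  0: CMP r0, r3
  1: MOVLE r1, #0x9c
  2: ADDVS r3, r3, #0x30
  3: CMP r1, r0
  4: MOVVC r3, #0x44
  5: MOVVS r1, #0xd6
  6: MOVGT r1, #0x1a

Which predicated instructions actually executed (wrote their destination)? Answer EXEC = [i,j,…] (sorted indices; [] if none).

EXEC = [4]

0: ✓ CMP  NZCV=0010
1: · MOVLE
2: · ADDVS
3: ✓ CMP  NZCV=1000
4: ✓ MOVVC  r3←0x44
5: · MOVVS
6: · MOVGT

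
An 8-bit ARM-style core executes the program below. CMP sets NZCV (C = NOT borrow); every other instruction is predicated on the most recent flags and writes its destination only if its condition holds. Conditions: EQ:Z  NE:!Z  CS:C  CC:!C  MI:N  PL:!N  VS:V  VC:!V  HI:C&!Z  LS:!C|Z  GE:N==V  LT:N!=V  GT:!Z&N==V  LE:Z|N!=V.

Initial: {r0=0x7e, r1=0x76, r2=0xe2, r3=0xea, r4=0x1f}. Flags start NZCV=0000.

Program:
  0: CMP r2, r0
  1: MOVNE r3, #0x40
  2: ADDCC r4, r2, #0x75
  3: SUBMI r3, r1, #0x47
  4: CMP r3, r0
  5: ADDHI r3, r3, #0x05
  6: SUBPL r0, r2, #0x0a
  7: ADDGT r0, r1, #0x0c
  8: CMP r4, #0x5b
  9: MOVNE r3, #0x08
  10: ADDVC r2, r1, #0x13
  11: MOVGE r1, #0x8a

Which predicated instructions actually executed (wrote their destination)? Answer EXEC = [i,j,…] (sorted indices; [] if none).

EXEC = [1,9,10]

0: ✓ CMP  NZCV=0011
1: ✓ MOVNE  r3←0x40
2: · ADDCC
3: · SUBMI
4: ✓ CMP  NZCV=1000
5: · ADDHI
6: · SUBPL
7: · ADDGT
8: ✓ CMP  NZCV=1000
9: ✓ MOVNE  r3←0x08
10: ✓ ADDVC  r2←0x89
11: · MOVGE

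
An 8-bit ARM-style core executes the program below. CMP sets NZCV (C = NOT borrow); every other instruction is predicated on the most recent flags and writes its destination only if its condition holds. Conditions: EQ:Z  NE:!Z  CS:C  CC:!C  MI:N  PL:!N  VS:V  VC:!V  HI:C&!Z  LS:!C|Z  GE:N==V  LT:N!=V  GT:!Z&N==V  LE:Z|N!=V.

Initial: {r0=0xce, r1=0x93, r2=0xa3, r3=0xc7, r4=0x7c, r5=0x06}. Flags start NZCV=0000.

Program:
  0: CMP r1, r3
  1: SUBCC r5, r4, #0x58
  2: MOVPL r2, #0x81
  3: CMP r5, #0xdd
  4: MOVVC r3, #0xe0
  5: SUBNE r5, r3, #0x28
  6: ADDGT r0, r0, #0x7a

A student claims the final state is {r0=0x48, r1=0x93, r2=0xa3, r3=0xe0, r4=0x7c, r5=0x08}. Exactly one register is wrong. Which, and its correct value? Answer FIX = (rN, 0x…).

FIX = (r5, 0xb8)

0: ✓ CMP  NZCV=1000
1: ✓ SUBCC  r5←0x24
2: · MOVPL
3: ✓ CMP  NZCV=0000
4: ✓ MOVVC  r3←0xe0
5: ✓ SUBNE  r5←0xb8
6: ✓ ADDGT  r0←0x48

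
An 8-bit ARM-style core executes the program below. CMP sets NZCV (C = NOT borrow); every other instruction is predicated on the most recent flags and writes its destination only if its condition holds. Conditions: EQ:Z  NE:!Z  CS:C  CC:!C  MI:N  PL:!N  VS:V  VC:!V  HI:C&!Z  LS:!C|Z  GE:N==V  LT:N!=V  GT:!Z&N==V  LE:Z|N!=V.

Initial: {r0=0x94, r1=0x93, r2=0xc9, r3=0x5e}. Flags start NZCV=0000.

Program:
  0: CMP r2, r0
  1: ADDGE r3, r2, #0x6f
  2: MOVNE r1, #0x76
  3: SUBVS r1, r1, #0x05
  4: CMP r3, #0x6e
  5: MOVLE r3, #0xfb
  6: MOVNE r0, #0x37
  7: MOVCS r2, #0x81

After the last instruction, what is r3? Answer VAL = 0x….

VAL = 0xfb

0: ✓ CMP  NZCV=0010
1: ✓ ADDGE  r3←0x38
2: ✓ MOVNE  r1←0x76
3: · SUBVS
4: ✓ CMP  NZCV=1000
5: ✓ MOVLE  r3←0xfb
6: ✓ MOVNE  r0←0x37
7: · MOVCS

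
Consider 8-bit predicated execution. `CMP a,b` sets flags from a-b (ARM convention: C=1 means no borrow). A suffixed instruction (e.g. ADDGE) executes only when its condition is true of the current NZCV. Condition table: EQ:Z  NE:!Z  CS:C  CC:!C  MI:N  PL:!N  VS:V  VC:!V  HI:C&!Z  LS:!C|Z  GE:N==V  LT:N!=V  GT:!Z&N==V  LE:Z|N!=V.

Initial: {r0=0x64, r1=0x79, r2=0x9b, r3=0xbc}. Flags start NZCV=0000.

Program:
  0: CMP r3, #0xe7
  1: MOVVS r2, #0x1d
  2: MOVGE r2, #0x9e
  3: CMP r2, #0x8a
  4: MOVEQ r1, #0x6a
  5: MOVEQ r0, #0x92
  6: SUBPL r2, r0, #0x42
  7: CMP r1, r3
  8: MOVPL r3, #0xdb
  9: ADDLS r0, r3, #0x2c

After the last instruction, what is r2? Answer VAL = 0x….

[0] flags=1000 → (cmp)
[1] flags=1000 VS?F → skip
[2] flags=1000 GE?F → skip
[3] flags=0010 → (cmp)
[4] flags=0010 EQ?F → skip
[5] flags=0010 EQ?F → skip
[6] flags=0010 PL?T → r2=0x22
[7] flags=1001 → (cmp)
[8] flags=1001 PL?F → skip
[9] flags=1001 LS?T → r0=0xe8

VAL = 0x22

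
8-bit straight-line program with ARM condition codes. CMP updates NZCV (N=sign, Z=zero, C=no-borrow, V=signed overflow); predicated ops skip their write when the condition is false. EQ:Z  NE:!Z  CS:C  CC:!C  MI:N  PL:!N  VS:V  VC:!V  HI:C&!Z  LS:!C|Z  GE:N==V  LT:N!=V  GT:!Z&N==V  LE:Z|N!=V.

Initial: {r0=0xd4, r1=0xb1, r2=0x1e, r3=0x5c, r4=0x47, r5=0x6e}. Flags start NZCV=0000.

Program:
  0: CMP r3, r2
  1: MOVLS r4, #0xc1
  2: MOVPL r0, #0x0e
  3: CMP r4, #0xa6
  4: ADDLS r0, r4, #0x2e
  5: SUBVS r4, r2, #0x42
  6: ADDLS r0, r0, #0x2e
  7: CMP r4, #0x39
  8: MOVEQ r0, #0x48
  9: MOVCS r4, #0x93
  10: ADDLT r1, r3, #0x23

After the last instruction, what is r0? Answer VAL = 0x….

VAL = 0xa3

[0] flags=0010 → (cmp)
[1] flags=0010 LS?F → skip
[2] flags=0010 PL?T → r0=0x0e
[3] flags=1001 → (cmp)
[4] flags=1001 LS?T → r0=0x75
[5] flags=1001 VS?T → r4=0xdc
[6] flags=1001 LS?T → r0=0xa3
[7] flags=1010 → (cmp)
[8] flags=1010 EQ?F → skip
[9] flags=1010 CS?T → r4=0x93
[10] flags=1010 LT?T → r1=0x7f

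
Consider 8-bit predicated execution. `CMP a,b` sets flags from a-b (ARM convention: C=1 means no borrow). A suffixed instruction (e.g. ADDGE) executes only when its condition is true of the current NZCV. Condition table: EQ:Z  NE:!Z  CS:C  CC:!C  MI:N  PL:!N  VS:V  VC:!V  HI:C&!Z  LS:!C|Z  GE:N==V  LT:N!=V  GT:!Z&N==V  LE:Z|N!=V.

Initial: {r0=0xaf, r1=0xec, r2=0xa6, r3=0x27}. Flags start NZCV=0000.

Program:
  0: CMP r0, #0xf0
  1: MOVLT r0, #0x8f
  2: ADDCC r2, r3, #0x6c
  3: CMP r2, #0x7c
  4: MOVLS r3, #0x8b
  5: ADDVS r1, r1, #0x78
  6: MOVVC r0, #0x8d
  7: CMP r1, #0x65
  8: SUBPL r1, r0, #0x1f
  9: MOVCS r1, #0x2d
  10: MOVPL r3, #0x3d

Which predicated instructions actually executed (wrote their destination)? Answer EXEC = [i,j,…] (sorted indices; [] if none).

EXEC = [1,2,5]

[0] flags=1000 → (cmp)
[1] flags=1000 LT?T → r0=0x8f
[2] flags=1000 CC?T → r2=0x93
[3] flags=0011 → (cmp)
[4] flags=0011 LS?F → skip
[5] flags=0011 VS?T → r1=0x64
[6] flags=0011 VC?F → skip
[7] flags=1000 → (cmp)
[8] flags=1000 PL?F → skip
[9] flags=1000 CS?F → skip
[10] flags=1000 PL?F → skip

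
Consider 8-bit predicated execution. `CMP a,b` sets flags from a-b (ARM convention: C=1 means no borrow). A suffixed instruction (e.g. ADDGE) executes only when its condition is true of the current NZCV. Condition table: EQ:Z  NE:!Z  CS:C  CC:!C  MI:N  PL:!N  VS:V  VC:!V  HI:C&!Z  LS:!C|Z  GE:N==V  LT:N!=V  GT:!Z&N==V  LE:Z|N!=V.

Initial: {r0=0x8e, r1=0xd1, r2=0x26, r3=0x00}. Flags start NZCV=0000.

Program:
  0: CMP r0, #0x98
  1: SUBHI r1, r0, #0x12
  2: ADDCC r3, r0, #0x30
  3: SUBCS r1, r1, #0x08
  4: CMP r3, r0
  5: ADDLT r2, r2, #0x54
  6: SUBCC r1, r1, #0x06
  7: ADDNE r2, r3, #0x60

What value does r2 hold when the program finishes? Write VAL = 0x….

0: ✓ CMP  NZCV=1000
1: · SUBHI
2: ✓ ADDCC  r3←0xbe
3: · SUBCS
4: ✓ CMP  NZCV=0010
5: · ADDLT
6: · SUBCC
7: ✓ ADDNE  r2←0x1e

VAL = 0x1e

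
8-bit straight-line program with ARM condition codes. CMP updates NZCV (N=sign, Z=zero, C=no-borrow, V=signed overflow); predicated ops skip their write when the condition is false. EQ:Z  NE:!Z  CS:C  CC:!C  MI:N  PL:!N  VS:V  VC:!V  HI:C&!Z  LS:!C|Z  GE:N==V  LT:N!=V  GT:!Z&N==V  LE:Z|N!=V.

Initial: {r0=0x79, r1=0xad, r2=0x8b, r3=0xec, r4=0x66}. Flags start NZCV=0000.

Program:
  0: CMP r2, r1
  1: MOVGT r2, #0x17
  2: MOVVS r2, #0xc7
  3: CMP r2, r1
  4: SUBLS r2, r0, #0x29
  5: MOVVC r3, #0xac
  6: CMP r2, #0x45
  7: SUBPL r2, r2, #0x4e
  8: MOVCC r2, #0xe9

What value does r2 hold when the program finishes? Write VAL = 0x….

VAL = 0x02

0: ✓ CMP  NZCV=1000
1: · MOVGT
2: · MOVVS
3: ✓ CMP  NZCV=1000
4: ✓ SUBLS  r2←0x50
5: ✓ MOVVC  r3←0xac
6: ✓ CMP  NZCV=0010
7: ✓ SUBPL  r2←0x02
8: · MOVCC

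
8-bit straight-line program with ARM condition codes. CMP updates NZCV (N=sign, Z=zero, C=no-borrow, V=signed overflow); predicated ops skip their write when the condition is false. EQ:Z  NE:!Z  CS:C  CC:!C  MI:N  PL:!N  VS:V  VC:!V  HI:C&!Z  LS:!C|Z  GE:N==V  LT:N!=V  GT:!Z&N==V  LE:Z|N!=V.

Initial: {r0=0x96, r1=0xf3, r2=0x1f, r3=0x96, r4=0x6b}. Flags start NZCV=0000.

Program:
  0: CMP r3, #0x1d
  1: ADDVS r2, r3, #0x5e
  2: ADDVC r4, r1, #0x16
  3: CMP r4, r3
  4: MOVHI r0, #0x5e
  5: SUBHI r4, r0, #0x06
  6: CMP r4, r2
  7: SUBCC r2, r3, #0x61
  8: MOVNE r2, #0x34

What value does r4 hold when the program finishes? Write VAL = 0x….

VAL = 0x6b

[0] flags=0011 → (cmp)
[1] flags=0011 VS?T → r2=0xf4
[2] flags=0011 VC?F → skip
[3] flags=1001 → (cmp)
[4] flags=1001 HI?F → skip
[5] flags=1001 HI?F → skip
[6] flags=0000 → (cmp)
[7] flags=0000 CC?T → r2=0x35
[8] flags=0000 NE?T → r2=0x34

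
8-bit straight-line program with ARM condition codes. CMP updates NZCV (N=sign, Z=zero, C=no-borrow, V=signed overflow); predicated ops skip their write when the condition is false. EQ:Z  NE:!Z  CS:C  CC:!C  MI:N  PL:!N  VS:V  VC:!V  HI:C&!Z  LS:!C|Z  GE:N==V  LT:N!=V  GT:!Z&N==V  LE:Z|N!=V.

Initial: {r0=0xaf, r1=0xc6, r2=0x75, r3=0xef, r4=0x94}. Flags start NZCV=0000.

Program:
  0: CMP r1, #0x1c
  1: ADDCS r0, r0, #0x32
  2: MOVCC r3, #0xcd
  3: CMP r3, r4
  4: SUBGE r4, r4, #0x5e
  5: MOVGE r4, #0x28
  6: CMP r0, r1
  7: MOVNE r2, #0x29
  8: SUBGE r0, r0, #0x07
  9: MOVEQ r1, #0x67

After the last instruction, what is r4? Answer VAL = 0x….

VAL = 0x28

0: ✓ CMP  NZCV=1010
1: ✓ ADDCS  r0←0xe1
2: · MOVCC
3: ✓ CMP  NZCV=0010
4: ✓ SUBGE  r4←0x36
5: ✓ MOVGE  r4←0x28
6: ✓ CMP  NZCV=0010
7: ✓ MOVNE  r2←0x29
8: ✓ SUBGE  r0←0xda
9: · MOVEQ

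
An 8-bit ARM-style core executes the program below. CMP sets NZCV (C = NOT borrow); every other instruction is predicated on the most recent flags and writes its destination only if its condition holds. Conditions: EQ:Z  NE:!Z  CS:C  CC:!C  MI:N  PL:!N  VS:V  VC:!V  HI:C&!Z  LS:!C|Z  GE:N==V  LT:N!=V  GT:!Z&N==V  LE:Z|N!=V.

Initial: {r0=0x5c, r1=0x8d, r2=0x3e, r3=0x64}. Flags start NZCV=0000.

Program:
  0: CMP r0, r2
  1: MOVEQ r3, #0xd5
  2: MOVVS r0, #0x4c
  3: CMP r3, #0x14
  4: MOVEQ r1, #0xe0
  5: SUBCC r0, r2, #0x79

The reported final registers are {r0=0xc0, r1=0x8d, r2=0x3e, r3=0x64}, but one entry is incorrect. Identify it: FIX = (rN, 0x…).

0: ✓ CMP  NZCV=0010
1: · MOVEQ
2: · MOVVS
3: ✓ CMP  NZCV=0010
4: · MOVEQ
5: · SUBCC

FIX = (r0, 0x5c)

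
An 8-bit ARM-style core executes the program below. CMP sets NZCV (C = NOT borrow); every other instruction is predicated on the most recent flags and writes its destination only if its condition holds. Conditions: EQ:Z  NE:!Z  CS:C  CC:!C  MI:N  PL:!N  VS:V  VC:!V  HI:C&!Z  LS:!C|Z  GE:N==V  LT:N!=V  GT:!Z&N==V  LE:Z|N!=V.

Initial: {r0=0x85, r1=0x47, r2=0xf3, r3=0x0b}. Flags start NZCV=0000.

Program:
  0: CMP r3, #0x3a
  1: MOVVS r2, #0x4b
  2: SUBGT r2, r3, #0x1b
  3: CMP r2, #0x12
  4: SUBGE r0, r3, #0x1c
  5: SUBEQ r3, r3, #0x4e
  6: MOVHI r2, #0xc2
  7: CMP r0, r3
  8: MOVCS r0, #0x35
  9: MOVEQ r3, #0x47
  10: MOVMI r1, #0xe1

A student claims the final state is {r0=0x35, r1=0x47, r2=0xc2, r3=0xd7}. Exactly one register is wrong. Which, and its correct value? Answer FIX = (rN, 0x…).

FIX = (r3, 0x0b)

[0] flags=1000 → (cmp)
[1] flags=1000 VS?F → skip
[2] flags=1000 GT?F → skip
[3] flags=1010 → (cmp)
[4] flags=1010 GE?F → skip
[5] flags=1010 EQ?F → skip
[6] flags=1010 HI?T → r2=0xc2
[7] flags=0011 → (cmp)
[8] flags=0011 CS?T → r0=0x35
[9] flags=0011 EQ?F → skip
[10] flags=0011 MI?F → skip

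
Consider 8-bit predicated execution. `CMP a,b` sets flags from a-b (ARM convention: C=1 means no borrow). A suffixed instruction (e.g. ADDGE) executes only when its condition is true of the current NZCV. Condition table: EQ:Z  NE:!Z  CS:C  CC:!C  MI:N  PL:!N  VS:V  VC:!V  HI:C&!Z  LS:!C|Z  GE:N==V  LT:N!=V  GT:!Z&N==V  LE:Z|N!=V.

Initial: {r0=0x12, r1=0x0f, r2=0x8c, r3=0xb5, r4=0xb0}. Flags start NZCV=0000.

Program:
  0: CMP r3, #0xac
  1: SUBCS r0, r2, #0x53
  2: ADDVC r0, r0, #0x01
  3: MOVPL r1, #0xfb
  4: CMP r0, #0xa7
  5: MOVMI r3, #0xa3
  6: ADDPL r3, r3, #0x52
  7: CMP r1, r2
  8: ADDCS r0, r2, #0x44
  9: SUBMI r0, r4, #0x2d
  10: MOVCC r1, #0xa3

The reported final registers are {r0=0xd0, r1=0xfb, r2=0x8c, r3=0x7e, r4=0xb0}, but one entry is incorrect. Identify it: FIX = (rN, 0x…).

FIX = (r3, 0xa3)

[0] flags=0010 → (cmp)
[1] flags=0010 CS?T → r0=0x39
[2] flags=0010 VC?T → r0=0x3a
[3] flags=0010 PL?T → r1=0xfb
[4] flags=1001 → (cmp)
[5] flags=1001 MI?T → r3=0xa3
[6] flags=1001 PL?F → skip
[7] flags=0010 → (cmp)
[8] flags=0010 CS?T → r0=0xd0
[9] flags=0010 MI?F → skip
[10] flags=0010 CC?F → skip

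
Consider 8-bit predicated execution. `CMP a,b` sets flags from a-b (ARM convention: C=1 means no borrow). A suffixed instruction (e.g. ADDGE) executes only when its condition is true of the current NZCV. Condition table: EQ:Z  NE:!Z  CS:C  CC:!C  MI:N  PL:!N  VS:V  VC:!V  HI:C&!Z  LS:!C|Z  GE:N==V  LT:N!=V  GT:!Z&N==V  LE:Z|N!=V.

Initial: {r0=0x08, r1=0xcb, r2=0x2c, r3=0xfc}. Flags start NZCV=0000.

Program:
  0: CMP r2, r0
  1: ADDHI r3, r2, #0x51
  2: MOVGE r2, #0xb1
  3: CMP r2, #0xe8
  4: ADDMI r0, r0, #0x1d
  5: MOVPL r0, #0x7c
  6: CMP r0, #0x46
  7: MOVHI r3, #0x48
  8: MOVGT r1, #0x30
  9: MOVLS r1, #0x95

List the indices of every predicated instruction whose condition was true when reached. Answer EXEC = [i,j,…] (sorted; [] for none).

0: ✓ CMP  NZCV=0010
1: ✓ ADDHI  r3←0x7d
2: ✓ MOVGE  r2←0xb1
3: ✓ CMP  NZCV=1000
4: ✓ ADDMI  r0←0x25
5: · MOVPL
6: ✓ CMP  NZCV=1000
7: · MOVHI
8: · MOVGT
9: ✓ MOVLS  r1←0x95

EXEC = [1,2,4,9]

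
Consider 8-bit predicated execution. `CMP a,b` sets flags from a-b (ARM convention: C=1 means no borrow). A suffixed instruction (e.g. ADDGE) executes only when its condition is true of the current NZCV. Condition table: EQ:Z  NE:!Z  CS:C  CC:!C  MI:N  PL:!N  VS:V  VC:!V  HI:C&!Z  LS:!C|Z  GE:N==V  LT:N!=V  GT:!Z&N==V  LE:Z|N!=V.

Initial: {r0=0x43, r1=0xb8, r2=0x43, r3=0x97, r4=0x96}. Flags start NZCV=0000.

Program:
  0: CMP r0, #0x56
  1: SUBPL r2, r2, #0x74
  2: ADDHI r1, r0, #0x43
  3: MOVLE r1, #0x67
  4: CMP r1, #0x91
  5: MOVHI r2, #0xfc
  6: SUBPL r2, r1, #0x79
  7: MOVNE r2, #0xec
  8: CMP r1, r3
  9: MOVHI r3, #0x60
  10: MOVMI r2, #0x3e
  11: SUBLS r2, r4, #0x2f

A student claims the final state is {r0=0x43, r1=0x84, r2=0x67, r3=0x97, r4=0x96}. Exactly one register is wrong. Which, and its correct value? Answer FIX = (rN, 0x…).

FIX = (r1, 0x67)

[0] flags=1000 → (cmp)
[1] flags=1000 PL?F → skip
[2] flags=1000 HI?F → skip
[3] flags=1000 LE?T → r1=0x67
[4] flags=1001 → (cmp)
[5] flags=1001 HI?F → skip
[6] flags=1001 PL?F → skip
[7] flags=1001 NE?T → r2=0xec
[8] flags=1001 → (cmp)
[9] flags=1001 HI?F → skip
[10] flags=1001 MI?T → r2=0x3e
[11] flags=1001 LS?T → r2=0x67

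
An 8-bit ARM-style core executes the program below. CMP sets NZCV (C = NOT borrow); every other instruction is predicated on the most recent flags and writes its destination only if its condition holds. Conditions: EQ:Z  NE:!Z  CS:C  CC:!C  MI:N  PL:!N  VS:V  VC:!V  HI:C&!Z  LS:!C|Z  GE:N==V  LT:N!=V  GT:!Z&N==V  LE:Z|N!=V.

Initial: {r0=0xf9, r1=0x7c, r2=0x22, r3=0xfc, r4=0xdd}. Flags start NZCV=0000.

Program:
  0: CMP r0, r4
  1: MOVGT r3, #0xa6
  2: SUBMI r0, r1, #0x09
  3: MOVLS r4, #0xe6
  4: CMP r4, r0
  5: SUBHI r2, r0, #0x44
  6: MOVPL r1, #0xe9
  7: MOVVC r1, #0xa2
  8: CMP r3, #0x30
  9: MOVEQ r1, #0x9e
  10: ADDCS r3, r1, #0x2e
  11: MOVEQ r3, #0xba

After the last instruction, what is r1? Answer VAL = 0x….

[0] flags=0010 → (cmp)
[1] flags=0010 GT?T → r3=0xa6
[2] flags=0010 MI?F → skip
[3] flags=0010 LS?F → skip
[4] flags=1000 → (cmp)
[5] flags=1000 HI?F → skip
[6] flags=1000 PL?F → skip
[7] flags=1000 VC?T → r1=0xa2
[8] flags=0011 → (cmp)
[9] flags=0011 EQ?F → skip
[10] flags=0011 CS?T → r3=0xd0
[11] flags=0011 EQ?F → skip

VAL = 0xa2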